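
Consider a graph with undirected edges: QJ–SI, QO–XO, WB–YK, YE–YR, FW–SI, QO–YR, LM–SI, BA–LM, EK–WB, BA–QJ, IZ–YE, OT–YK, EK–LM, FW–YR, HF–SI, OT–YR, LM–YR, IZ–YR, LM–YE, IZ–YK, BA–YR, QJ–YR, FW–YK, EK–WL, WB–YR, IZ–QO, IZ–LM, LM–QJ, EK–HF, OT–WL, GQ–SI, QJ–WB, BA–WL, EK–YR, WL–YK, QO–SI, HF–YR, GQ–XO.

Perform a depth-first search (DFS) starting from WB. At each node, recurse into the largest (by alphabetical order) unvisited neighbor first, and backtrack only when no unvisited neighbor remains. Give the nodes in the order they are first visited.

WB -> YR -> YE -> LM -> SI -> QO -> XO -> GQ -> IZ -> YK -> WL -> OT -> EK -> HF -> BA -> QJ -> FW

Visit WB
WB → YR
YR → YE
YE → LM
LM → SI
SI → QO
QO → XO
XO → GQ
QO → IZ
IZ → YK
YK → WL
WL → OT
WL → EK
EK → HF
WL → BA
BA → QJ
YK → FW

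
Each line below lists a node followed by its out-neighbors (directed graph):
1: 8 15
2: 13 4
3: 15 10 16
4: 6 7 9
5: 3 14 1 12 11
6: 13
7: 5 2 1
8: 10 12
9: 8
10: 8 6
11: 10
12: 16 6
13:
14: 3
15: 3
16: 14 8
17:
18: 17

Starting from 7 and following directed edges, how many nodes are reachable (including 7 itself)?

16

BFS from 7 visits: 7, 5, 2, 1, 3, 14, 12, 11, 13, 4, 8, 15, 10, 16, 6, 9
Reachable nodes: 16 of 18 total.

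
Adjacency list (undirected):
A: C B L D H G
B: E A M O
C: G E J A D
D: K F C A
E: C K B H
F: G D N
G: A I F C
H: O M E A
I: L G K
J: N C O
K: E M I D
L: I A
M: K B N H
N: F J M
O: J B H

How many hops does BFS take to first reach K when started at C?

2

Level 0: C
Level 1: A, D, E, G, J
Level 2: B, F, H, I, K, L, N, O
Level 3: M
K first appears at level 2.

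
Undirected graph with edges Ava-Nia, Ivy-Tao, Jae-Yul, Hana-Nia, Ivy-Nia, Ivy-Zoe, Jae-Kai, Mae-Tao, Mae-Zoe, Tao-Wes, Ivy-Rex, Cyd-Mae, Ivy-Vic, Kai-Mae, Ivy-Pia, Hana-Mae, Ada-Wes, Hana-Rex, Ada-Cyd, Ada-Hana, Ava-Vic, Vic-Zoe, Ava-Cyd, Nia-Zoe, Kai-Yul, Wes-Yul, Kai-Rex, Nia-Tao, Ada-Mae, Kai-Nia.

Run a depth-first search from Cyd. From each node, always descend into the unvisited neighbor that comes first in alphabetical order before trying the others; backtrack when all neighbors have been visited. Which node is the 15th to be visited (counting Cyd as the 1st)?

Visit Cyd
Cyd → Ada
Ada → Hana
Hana → Mae
Mae → Kai
Kai → Jae
Jae → Yul
Yul → Wes
Wes → Tao
Tao → Ivy
Ivy → Nia
Nia → Ava
Ava → Vic
Vic → Zoe
Ivy → Pia
Ivy → Rex

Visit order: Cyd, Ada, Hana, Mae, Kai, Jae, Yul, Wes, Tao, Ivy, Nia, Ava, Vic, Zoe, Pia, Rex

Pia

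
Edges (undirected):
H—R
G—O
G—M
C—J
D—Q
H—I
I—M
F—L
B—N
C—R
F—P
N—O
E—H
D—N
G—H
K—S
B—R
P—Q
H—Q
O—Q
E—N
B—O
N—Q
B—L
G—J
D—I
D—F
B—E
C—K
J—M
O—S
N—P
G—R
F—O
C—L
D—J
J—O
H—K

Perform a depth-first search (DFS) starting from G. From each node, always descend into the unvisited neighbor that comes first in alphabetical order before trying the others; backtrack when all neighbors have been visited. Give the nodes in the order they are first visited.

G H E B L C J D F O N P Q S K I M R

Visit G
G → H
H → E
E → B
B → L
L → C
C → J
J → D
D → F
F → O
O → N
N → P
P → Q
O → S
S → K
D → I
I → M
C → R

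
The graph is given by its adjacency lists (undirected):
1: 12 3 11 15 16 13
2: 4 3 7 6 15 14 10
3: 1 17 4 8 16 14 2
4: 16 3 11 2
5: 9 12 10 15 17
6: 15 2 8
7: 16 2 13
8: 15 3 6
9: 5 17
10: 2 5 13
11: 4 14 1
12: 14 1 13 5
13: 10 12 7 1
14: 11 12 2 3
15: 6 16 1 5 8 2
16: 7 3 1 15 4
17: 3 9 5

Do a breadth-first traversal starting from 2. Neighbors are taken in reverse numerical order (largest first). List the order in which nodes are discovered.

Visit 2; enqueue 15, 14, 10, 7, 6, 4, 3 → queue [15, 14, 10, 7, 6, 4, 3]
Visit 15; enqueue 16, 8, 5, 1 → queue [14, 10, 7, 6, 4, 3, 16, 8, 5, 1]
Visit 14; enqueue 12, 11 → queue [10, 7, 6, 4, 3, 16, 8, 5, 1, 12, 11]
Visit 10; enqueue 13 → queue [7, 6, 4, 3, 16, 8, 5, 1, 12, 11, 13]
Visit 7 → queue [6, 4, 3, 16, 8, 5, 1, 12, 11, 13]
Visit 6 → queue [4, 3, 16, 8, 5, 1, 12, 11, 13]
Visit 4 → queue [3, 16, 8, 5, 1, 12, 11, 13]
Visit 3; enqueue 17 → queue [16, 8, 5, 1, 12, 11, 13, 17]
Visit 16 → queue [8, 5, 1, 12, 11, 13, 17]
Visit 8 → queue [5, 1, 12, 11, 13, 17]
Visit 5; enqueue 9 → queue [1, 12, 11, 13, 17, 9]
Visit 1 → queue [12, 11, 13, 17, 9]
Visit 12 → queue [11, 13, 17, 9]
Visit 11 → queue [13, 17, 9]
Visit 13 → queue [17, 9]
Visit 17 → queue [9]
Visit 9 → queue []

2 → 15 → 14 → 10 → 7 → 6 → 4 → 3 → 16 → 8 → 5 → 1 → 12 → 11 → 13 → 17 → 9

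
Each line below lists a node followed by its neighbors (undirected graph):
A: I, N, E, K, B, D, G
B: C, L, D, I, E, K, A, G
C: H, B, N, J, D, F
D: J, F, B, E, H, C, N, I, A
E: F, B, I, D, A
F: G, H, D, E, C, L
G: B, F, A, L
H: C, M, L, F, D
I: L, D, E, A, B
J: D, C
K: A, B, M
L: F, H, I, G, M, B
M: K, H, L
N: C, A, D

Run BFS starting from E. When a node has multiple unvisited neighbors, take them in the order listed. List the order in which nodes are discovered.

Visit E; enqueue F, B, I, D, A → queue [F, B, I, D, A]
Visit F; enqueue G, H, C, L → queue [B, I, D, A, G, H, C, L]
Visit B; enqueue K → queue [I, D, A, G, H, C, L, K]
Visit I → queue [D, A, G, H, C, L, K]
Visit D; enqueue J, N → queue [A, G, H, C, L, K, J, N]
Visit A → queue [G, H, C, L, K, J, N]
Visit G → queue [H, C, L, K, J, N]
Visit H; enqueue M → queue [C, L, K, J, N, M]
Visit C → queue [L, K, J, N, M]
Visit L → queue [K, J, N, M]
Visit K → queue [J, N, M]
Visit J → queue [N, M]
Visit N → queue [M]
Visit M → queue []

E → F → B → I → D → A → G → H → C → L → K → J → N → M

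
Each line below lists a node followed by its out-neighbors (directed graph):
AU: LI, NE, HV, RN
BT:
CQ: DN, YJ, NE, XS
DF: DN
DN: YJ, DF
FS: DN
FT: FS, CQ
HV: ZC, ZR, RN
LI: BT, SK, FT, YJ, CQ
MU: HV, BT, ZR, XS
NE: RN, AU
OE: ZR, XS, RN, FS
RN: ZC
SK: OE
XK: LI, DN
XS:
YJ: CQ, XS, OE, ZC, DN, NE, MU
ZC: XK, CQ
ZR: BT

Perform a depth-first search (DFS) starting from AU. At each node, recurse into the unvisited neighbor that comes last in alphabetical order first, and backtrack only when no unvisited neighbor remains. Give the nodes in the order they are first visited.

AU → RN → ZC → XK → LI → YJ → XS → OE → ZR → BT → FS → DN → DF → NE → MU → HV → CQ → SK → FT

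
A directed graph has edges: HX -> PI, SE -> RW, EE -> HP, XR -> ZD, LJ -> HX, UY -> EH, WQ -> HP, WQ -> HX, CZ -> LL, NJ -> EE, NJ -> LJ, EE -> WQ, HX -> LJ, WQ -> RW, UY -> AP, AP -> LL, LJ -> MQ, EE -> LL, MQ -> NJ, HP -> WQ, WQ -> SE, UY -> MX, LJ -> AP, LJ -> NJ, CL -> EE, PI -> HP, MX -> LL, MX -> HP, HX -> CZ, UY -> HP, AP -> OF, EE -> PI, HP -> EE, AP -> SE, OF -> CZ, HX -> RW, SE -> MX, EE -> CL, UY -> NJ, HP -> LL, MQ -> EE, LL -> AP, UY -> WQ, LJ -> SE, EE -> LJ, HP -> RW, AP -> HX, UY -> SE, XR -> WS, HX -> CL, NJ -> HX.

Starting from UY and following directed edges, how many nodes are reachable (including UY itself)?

18

BFS from UY visits: UY, AP, EH, HP, MX, NJ, SE, WQ, HX, LL, OF, EE, RW, LJ, CL, CZ, PI, MQ
Reachable nodes: 18 of 21 total.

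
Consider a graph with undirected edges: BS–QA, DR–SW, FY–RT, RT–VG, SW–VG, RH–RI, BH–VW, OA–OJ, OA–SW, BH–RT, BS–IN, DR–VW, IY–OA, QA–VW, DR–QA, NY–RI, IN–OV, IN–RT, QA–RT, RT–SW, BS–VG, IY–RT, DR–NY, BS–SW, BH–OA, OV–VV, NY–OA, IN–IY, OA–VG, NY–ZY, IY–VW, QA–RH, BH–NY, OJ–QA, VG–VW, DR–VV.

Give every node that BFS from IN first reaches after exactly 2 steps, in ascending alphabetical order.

BH, FY, OA, QA, SW, VG, VV, VW

Level 0: IN
Level 1: BS, IY, OV, RT
Level 2: BH, FY, OA, QA, SW, VG, VV, VW
Level 3: DR, NY, OJ, RH
Level 4: RI, ZY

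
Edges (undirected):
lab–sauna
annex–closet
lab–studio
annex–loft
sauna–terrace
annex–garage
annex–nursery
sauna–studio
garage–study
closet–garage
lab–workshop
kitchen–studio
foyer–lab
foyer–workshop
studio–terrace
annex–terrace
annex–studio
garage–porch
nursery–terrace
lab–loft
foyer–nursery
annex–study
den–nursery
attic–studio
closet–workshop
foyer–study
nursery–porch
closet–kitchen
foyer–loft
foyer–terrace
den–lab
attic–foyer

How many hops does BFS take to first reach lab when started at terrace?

2

Level 0: terrace
Level 1: annex, foyer, nursery, sauna, studio
Level 2: attic, closet, den, garage, kitchen, lab, loft, porch, study, workshop
lab first appears at level 2.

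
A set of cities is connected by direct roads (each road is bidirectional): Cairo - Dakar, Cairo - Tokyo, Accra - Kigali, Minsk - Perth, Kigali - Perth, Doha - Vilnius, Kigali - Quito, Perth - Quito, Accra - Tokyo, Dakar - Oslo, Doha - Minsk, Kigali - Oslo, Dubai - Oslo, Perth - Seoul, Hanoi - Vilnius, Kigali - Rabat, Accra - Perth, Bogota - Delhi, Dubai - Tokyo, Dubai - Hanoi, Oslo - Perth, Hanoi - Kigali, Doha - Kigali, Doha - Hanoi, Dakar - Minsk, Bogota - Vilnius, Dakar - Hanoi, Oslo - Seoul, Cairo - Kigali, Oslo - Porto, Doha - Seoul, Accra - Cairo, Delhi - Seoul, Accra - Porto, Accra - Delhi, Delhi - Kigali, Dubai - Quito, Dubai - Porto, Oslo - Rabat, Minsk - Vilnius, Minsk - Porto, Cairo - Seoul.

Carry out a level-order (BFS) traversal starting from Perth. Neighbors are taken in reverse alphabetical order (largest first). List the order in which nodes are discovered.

Perth -> Seoul -> Quito -> Oslo -> Minsk -> Kigali -> Accra -> Doha -> Delhi -> Cairo -> Dubai -> Rabat -> Porto -> Dakar -> Vilnius -> Hanoi -> Tokyo -> Bogota

Visit Perth; enqueue Seoul, Quito, Oslo, Minsk, Kigali, Accra → queue [Seoul, Quito, Oslo, Minsk, Kigali, Accra]
Visit Seoul; enqueue Doha, Delhi, Cairo → queue [Quito, Oslo, Minsk, Kigali, Accra, Doha, Delhi, Cairo]
Visit Quito; enqueue Dubai → queue [Oslo, Minsk, Kigali, Accra, Doha, Delhi, Cairo, Dubai]
Visit Oslo; enqueue Rabat, Porto, Dakar → queue [Minsk, Kigali, Accra, Doha, Delhi, Cairo, Dubai, Rabat, Porto, Dakar]
Visit Minsk; enqueue Vilnius → queue [Kigali, Accra, Doha, Delhi, Cairo, Dubai, Rabat, Porto, Dakar, Vilnius]
Visit Kigali; enqueue Hanoi → queue [Accra, Doha, Delhi, Cairo, Dubai, Rabat, Porto, Dakar, Vilnius, Hanoi]
Visit Accra; enqueue Tokyo → queue [Doha, Delhi, Cairo, Dubai, Rabat, Porto, Dakar, Vilnius, Hanoi, Tokyo]
Visit Doha → queue [Delhi, Cairo, Dubai, Rabat, Porto, Dakar, Vilnius, Hanoi, Tokyo]
Visit Delhi; enqueue Bogota → queue [Cairo, Dubai, Rabat, Porto, Dakar, Vilnius, Hanoi, Tokyo, Bogota]
Visit Cairo → queue [Dubai, Rabat, Porto, Dakar, Vilnius, Hanoi, Tokyo, Bogota]
Visit Dubai → queue [Rabat, Porto, Dakar, Vilnius, Hanoi, Tokyo, Bogota]
Visit Rabat → queue [Porto, Dakar, Vilnius, Hanoi, Tokyo, Bogota]
Visit Porto → queue [Dakar, Vilnius, Hanoi, Tokyo, Bogota]
Visit Dakar → queue [Vilnius, Hanoi, Tokyo, Bogota]
Visit Vilnius → queue [Hanoi, Tokyo, Bogota]
Visit Hanoi → queue [Tokyo, Bogota]
Visit Tokyo → queue [Bogota]
Visit Bogota → queue []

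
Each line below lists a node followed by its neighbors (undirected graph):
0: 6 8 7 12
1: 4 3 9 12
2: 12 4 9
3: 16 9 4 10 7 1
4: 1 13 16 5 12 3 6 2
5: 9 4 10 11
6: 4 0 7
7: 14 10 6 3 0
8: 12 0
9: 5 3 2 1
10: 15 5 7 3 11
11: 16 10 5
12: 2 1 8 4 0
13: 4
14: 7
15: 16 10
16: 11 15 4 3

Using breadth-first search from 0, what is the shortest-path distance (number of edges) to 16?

Level 0: 0
Level 1: 6, 7, 8, 12
Level 2: 1, 2, 3, 4, 10, 14
Level 3: 5, 9, 11, 13, 15, 16
16 first appears at level 3.

3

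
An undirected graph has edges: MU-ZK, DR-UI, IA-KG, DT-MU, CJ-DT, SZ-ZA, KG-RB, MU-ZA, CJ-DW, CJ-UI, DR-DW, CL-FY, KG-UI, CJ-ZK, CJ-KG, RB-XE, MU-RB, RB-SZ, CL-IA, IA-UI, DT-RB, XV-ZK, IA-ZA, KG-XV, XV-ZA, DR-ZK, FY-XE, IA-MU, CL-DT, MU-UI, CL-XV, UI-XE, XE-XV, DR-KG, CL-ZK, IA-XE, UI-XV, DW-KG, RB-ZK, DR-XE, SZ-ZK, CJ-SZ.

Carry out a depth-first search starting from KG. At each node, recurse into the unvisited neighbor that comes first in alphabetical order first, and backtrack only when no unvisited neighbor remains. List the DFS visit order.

Visit KG
KG → CJ
CJ → DT
DT → CL
CL → FY
FY → XE
XE → DR
DR → DW
DR → UI
UI → IA
IA → MU
MU → RB
RB → SZ
SZ → ZA
ZA → XV
XV → ZK

KG, CJ, DT, CL, FY, XE, DR, DW, UI, IA, MU, RB, SZ, ZA, XV, ZK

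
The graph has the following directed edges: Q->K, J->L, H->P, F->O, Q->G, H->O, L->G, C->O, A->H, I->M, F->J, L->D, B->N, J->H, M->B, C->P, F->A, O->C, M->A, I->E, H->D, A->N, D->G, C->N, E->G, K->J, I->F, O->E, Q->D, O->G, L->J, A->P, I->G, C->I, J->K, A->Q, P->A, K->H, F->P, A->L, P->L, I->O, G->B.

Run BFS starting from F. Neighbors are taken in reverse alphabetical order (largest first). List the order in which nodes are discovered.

F -> P -> O -> J -> A -> L -> G -> E -> C -> K -> H -> Q -> N -> D -> B -> I -> M

Visit F; enqueue P, O, J, A → queue [P, O, J, A]
Visit P; enqueue L → queue [O, J, A, L]
Visit O; enqueue G, E, C → queue [J, A, L, G, E, C]
Visit J; enqueue K, H → queue [A, L, G, E, C, K, H]
Visit A; enqueue Q, N → queue [L, G, E, C, K, H, Q, N]
Visit L; enqueue D → queue [G, E, C, K, H, Q, N, D]
Visit G; enqueue B → queue [E, C, K, H, Q, N, D, B]
Visit E → queue [C, K, H, Q, N, D, B]
Visit C; enqueue I → queue [K, H, Q, N, D, B, I]
Visit K → queue [H, Q, N, D, B, I]
Visit H → queue [Q, N, D, B, I]
Visit Q → queue [N, D, B, I]
Visit N → queue [D, B, I]
Visit D → queue [B, I]
Visit B → queue [I]
Visit I; enqueue M → queue [M]
Visit M → queue []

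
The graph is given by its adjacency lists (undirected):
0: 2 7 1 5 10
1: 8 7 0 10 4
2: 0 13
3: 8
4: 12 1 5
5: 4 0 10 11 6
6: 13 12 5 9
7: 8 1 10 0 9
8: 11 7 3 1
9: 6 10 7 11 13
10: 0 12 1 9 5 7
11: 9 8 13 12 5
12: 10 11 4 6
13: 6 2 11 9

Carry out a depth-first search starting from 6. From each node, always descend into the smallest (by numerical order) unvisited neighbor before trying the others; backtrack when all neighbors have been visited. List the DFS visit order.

6, 5, 0, 1, 4, 12, 10, 7, 8, 3, 11, 9, 13, 2

Visit 6
6 → 5
5 → 0
0 → 1
1 → 4
4 → 12
12 → 10
10 → 7
7 → 8
8 → 3
8 → 11
11 → 9
9 → 13
13 → 2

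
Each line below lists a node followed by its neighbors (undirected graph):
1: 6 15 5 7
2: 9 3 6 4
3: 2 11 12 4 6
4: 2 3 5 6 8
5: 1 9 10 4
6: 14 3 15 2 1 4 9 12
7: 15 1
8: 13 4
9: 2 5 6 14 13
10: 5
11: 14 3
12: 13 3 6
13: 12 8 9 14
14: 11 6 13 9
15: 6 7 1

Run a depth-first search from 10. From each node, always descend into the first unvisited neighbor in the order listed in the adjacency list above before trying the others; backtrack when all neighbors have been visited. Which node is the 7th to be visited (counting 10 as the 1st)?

Visit 10
10 → 5
5 → 1
1 → 6
6 → 14
14 → 11
11 → 3
3 → 2
2 → 9
9 → 13
13 → 12
13 → 8
8 → 4
6 → 15
15 → 7

Visit order: 10, 5, 1, 6, 14, 11, 3, 2, 9, 13, 12, 8, 4, 15, 7

3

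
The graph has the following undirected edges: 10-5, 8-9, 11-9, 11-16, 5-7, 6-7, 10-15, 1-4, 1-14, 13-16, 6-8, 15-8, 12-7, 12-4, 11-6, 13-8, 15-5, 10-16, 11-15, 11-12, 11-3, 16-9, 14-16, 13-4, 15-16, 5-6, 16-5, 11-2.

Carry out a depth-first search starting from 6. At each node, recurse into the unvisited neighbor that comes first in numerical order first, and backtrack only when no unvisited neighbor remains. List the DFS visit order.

6, 5, 7, 12, 4, 1, 14, 16, 9, 8, 13, 15, 10, 11, 2, 3

Visit 6
6 → 5
5 → 7
7 → 12
12 → 4
4 → 1
1 → 14
14 → 16
16 → 9
9 → 8
8 → 13
8 → 15
15 → 10
15 → 11
11 → 2
11 → 3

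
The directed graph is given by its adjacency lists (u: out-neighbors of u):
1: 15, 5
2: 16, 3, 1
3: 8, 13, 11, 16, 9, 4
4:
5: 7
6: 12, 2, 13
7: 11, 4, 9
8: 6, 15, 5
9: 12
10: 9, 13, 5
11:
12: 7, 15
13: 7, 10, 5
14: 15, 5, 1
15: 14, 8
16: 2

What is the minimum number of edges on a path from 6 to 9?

3

Level 0: 6
Level 1: 2, 12, 13
Level 2: 1, 3, 5, 7, 10, 15, 16
Level 3: 4, 8, 9, 11, 14
9 first appears at level 3.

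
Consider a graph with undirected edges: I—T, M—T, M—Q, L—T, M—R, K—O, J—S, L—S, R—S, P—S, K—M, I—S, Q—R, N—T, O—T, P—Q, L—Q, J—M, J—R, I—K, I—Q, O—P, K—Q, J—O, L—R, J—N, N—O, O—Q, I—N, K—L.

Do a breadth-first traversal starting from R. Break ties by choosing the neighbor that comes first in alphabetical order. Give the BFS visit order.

R → J → L → M → Q → S → N → O → K → T → I → P

Visit R; enqueue J, L, M, Q, S → queue [J, L, M, Q, S]
Visit J; enqueue N, O → queue [L, M, Q, S, N, O]
Visit L; enqueue K, T → queue [M, Q, S, N, O, K, T]
Visit M → queue [Q, S, N, O, K, T]
Visit Q; enqueue I, P → queue [S, N, O, K, T, I, P]
Visit S → queue [N, O, K, T, I, P]
Visit N → queue [O, K, T, I, P]
Visit O → queue [K, T, I, P]
Visit K → queue [T, I, P]
Visit T → queue [I, P]
Visit I → queue [P]
Visit P → queue []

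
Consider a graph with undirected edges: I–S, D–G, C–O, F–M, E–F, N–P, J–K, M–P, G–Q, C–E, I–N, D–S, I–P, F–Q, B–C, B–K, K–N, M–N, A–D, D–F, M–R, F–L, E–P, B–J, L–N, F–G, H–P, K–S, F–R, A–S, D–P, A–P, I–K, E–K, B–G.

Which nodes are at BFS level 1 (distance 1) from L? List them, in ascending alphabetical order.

F, N

Level 0: L
Level 1: F, N
Level 2: D, E, G, I, K, M, P, Q, R
Level 3: A, B, C, H, J, S
Level 4: O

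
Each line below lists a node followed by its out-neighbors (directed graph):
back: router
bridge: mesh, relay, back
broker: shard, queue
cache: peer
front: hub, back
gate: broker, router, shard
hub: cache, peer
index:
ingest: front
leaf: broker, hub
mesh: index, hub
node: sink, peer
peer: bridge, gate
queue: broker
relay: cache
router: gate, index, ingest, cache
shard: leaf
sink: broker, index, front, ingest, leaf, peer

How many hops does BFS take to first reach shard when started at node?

3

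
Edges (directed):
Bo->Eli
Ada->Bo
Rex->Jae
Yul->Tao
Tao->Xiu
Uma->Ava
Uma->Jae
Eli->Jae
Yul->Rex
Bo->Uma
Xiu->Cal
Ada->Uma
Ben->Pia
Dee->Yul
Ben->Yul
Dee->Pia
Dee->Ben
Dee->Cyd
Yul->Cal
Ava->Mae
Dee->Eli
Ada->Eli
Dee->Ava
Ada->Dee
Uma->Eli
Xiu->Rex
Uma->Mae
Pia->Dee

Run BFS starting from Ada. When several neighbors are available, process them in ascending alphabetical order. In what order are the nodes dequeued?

Ada Bo Dee Eli Uma Ava Ben Cyd Pia Yul Jae Mae Cal Rex Tao Xiu

Visit Ada; enqueue Bo, Dee, Eli, Uma → queue [Bo, Dee, Eli, Uma]
Visit Bo → queue [Dee, Eli, Uma]
Visit Dee; enqueue Ava, Ben, Cyd, Pia, Yul → queue [Eli, Uma, Ava, Ben, Cyd, Pia, Yul]
Visit Eli; enqueue Jae → queue [Uma, Ava, Ben, Cyd, Pia, Yul, Jae]
Visit Uma; enqueue Mae → queue [Ava, Ben, Cyd, Pia, Yul, Jae, Mae]
Visit Ava → queue [Ben, Cyd, Pia, Yul, Jae, Mae]
Visit Ben → queue [Cyd, Pia, Yul, Jae, Mae]
Visit Cyd → queue [Pia, Yul, Jae, Mae]
Visit Pia → queue [Yul, Jae, Mae]
Visit Yul; enqueue Cal, Rex, Tao → queue [Jae, Mae, Cal, Rex, Tao]
Visit Jae → queue [Mae, Cal, Rex, Tao]
Visit Mae → queue [Cal, Rex, Tao]
Visit Cal → queue [Rex, Tao]
Visit Rex → queue [Tao]
Visit Tao; enqueue Xiu → queue [Xiu]
Visit Xiu → queue []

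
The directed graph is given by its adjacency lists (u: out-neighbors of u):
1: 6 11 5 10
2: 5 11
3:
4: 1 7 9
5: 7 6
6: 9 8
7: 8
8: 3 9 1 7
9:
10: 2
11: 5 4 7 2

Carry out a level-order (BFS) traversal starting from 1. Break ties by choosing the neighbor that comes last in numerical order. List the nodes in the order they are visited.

1 → 11 → 10 → 6 → 5 → 7 → 4 → 2 → 9 → 8 → 3

Visit 1; enqueue 11, 10, 6, 5 → queue [11, 10, 6, 5]
Visit 11; enqueue 7, 4, 2 → queue [10, 6, 5, 7, 4, 2]
Visit 10 → queue [6, 5, 7, 4, 2]
Visit 6; enqueue 9, 8 → queue [5, 7, 4, 2, 9, 8]
Visit 5 → queue [7, 4, 2, 9, 8]
Visit 7 → queue [4, 2, 9, 8]
Visit 4 → queue [2, 9, 8]
Visit 2 → queue [9, 8]
Visit 9 → queue [8]
Visit 8; enqueue 3 → queue [3]
Visit 3 → queue []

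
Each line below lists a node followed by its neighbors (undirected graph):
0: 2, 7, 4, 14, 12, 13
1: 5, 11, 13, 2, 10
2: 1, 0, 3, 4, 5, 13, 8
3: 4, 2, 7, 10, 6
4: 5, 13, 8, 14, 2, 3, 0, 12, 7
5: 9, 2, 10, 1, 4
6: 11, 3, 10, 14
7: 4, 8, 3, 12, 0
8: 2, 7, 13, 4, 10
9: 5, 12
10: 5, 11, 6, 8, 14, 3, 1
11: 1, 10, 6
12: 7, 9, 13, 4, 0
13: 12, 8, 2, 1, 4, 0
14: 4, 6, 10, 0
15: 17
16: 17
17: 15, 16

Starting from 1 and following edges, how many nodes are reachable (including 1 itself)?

BFS from 1 visits: 1, 13, 11, 10, 5, 2, 12, 8, 4, 0, 6, 14, 3, 9, 7
Reachable nodes: 15 of 18 total.

15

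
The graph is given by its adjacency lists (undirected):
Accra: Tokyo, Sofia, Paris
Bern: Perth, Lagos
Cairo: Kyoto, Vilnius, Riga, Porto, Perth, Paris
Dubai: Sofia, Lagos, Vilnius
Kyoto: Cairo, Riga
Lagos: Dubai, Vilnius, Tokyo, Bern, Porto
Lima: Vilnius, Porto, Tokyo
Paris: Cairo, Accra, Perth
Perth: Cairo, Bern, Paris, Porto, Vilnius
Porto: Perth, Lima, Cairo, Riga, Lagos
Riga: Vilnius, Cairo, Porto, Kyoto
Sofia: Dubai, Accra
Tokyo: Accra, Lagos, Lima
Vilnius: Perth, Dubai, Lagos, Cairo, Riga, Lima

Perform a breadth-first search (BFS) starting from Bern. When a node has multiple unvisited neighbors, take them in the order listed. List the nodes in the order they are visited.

Visit Bern; enqueue Perth, Lagos → queue [Perth, Lagos]
Visit Perth; enqueue Cairo, Paris, Porto, Vilnius → queue [Lagos, Cairo, Paris, Porto, Vilnius]
Visit Lagos; enqueue Dubai, Tokyo → queue [Cairo, Paris, Porto, Vilnius, Dubai, Tokyo]
Visit Cairo; enqueue Kyoto, Riga → queue [Paris, Porto, Vilnius, Dubai, Tokyo, Kyoto, Riga]
Visit Paris; enqueue Accra → queue [Porto, Vilnius, Dubai, Tokyo, Kyoto, Riga, Accra]
Visit Porto; enqueue Lima → queue [Vilnius, Dubai, Tokyo, Kyoto, Riga, Accra, Lima]
Visit Vilnius → queue [Dubai, Tokyo, Kyoto, Riga, Accra, Lima]
Visit Dubai; enqueue Sofia → queue [Tokyo, Kyoto, Riga, Accra, Lima, Sofia]
Visit Tokyo → queue [Kyoto, Riga, Accra, Lima, Sofia]
Visit Kyoto → queue [Riga, Accra, Lima, Sofia]
Visit Riga → queue [Accra, Lima, Sofia]
Visit Accra → queue [Lima, Sofia]
Visit Lima → queue [Sofia]
Visit Sofia → queue []

Bern → Perth → Lagos → Cairo → Paris → Porto → Vilnius → Dubai → Tokyo → Kyoto → Riga → Accra → Lima → Sofia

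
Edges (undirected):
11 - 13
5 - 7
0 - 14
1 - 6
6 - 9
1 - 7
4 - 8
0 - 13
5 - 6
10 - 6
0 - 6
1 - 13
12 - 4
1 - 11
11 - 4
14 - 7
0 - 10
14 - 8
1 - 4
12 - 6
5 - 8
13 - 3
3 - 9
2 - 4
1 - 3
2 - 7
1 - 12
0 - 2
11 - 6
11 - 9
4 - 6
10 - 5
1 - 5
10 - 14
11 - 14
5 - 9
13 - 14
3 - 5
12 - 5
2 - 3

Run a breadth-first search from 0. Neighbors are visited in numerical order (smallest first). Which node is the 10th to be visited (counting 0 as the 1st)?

1

Visit 0; enqueue 2, 6, 10, 13, 14 → queue [2, 6, 10, 13, 14]
Visit 2; enqueue 3, 4, 7 → queue [6, 10, 13, 14, 3, 4, 7]
Visit 6; enqueue 1, 5, 9, 11, 12 → queue [10, 13, 14, 3, 4, 7, 1, 5, 9, 11, 12]
Visit 10 → queue [13, 14, 3, 4, 7, 1, 5, 9, 11, 12]
Visit 13 → queue [14, 3, 4, 7, 1, 5, 9, 11, 12]
Visit 14; enqueue 8 → queue [3, 4, 7, 1, 5, 9, 11, 12, 8]
Visit 3 → queue [4, 7, 1, 5, 9, 11, 12, 8]
Visit 4 → queue [7, 1, 5, 9, 11, 12, 8]
Visit 7 → queue [1, 5, 9, 11, 12, 8]
Visit 1 → queue [5, 9, 11, 12, 8]
Visit 5 → queue [9, 11, 12, 8]
Visit 9 → queue [11, 12, 8]
Visit 11 → queue [12, 8]
Visit 12 → queue [8]
Visit 8 → queue []

Visit order: 0, 2, 6, 10, 13, 14, 3, 4, 7, 1, 5, 9, 11, 12, 8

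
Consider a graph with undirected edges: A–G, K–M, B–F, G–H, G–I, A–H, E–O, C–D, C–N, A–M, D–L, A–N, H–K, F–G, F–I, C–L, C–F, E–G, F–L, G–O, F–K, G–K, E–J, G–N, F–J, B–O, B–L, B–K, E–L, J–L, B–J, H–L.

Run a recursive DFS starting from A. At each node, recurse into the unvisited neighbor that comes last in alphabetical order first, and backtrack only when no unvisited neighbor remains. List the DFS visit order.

A -> N -> G -> O -> E -> L -> J -> F -> K -> M -> H -> B -> I -> C -> D

Visit A
A → N
N → G
G → O
O → E
E → L
L → J
J → F
F → K
K → M
K → H
K → B
F → I
F → C
C → D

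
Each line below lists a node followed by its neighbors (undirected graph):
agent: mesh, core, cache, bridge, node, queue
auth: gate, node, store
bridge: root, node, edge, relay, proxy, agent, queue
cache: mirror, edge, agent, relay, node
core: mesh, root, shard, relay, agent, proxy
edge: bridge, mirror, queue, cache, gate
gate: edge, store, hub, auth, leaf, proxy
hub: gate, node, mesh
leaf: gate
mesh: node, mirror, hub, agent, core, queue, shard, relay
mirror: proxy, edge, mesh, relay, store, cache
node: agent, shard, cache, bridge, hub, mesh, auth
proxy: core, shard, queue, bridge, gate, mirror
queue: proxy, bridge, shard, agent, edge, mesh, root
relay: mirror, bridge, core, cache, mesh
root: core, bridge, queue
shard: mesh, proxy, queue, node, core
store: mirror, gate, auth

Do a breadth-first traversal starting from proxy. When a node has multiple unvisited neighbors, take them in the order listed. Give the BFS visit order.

proxy → core → shard → queue → bridge → gate → mirror → mesh → root → relay → agent → node → edge → store → hub → auth → leaf → cache

Visit proxy; enqueue core, shard, queue, bridge, gate, mirror → queue [core, shard, queue, bridge, gate, mirror]
Visit core; enqueue mesh, root, relay, agent → queue [shard, queue, bridge, gate, mirror, mesh, root, relay, agent]
Visit shard; enqueue node → queue [queue, bridge, gate, mirror, mesh, root, relay, agent, node]
Visit queue; enqueue edge → queue [bridge, gate, mirror, mesh, root, relay, agent, node, edge]
Visit bridge → queue [gate, mirror, mesh, root, relay, agent, node, edge]
Visit gate; enqueue store, hub, auth, leaf → queue [mirror, mesh, root, relay, agent, node, edge, store, hub, auth, leaf]
Visit mirror; enqueue cache → queue [mesh, root, relay, agent, node, edge, store, hub, auth, leaf, cache]
Visit mesh → queue [root, relay, agent, node, edge, store, hub, auth, leaf, cache]
Visit root → queue [relay, agent, node, edge, store, hub, auth, leaf, cache]
Visit relay → queue [agent, node, edge, store, hub, auth, leaf, cache]
Visit agent → queue [node, edge, store, hub, auth, leaf, cache]
Visit node → queue [edge, store, hub, auth, leaf, cache]
Visit edge → queue [store, hub, auth, leaf, cache]
Visit store → queue [hub, auth, leaf, cache]
Visit hub → queue [auth, leaf, cache]
Visit auth → queue [leaf, cache]
Visit leaf → queue [cache]
Visit cache → queue []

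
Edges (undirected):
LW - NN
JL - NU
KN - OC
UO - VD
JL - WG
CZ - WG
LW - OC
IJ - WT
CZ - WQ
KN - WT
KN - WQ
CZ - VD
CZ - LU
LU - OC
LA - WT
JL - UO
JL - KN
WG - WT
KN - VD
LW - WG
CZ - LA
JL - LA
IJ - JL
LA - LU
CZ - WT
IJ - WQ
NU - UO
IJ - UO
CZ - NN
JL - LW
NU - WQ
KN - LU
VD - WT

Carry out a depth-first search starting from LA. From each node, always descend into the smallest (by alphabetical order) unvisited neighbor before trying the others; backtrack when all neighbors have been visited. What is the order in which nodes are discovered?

LA, CZ, LU, KN, JL, IJ, UO, NU, WQ, VD, WT, WG, LW, NN, OC

Visit LA
LA → CZ
CZ → LU
LU → KN
KN → JL
JL → IJ
IJ → UO
UO → NU
NU → WQ
UO → VD
VD → WT
WT → WG
WG → LW
LW → NN
LW → OC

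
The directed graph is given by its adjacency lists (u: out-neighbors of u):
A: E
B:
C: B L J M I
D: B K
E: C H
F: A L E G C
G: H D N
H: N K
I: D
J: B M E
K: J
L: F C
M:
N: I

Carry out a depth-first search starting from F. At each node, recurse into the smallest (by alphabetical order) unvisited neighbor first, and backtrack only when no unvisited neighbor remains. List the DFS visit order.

Visit F
F → A
A → E
E → C
C → B
C → I
I → D
D → K
K → J
J → M
C → L
E → H
H → N
F → G

F → A → E → C → B → I → D → K → J → M → L → H → N → G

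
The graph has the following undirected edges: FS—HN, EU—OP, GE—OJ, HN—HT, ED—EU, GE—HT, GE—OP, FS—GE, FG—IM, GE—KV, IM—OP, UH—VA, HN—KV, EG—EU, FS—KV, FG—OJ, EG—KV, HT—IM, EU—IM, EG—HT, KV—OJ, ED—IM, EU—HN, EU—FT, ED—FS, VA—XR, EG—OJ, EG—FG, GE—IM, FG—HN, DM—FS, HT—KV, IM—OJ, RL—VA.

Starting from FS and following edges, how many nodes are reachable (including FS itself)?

14

BFS from FS visits: FS, KV, HN, GE, ED, DM, OJ, HT, EG, FG, EU, OP, IM, FT
Reachable nodes: 14 of 18 total.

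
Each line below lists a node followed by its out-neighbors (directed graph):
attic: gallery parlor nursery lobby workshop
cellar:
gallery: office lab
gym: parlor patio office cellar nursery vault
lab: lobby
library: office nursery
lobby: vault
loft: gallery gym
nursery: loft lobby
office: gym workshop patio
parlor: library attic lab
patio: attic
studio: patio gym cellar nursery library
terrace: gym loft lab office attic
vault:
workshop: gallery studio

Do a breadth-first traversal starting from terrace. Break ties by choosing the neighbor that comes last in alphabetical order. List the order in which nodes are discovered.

Visit terrace; enqueue office, loft, lab, gym, attic → queue [office, loft, lab, gym, attic]
Visit office; enqueue workshop, patio → queue [loft, lab, gym, attic, workshop, patio]
Visit loft; enqueue gallery → queue [lab, gym, attic, workshop, patio, gallery]
Visit lab; enqueue lobby → queue [gym, attic, workshop, patio, gallery, lobby]
Visit gym; enqueue vault, parlor, nursery, cellar → queue [attic, workshop, patio, gallery, lobby, vault, parlor, nursery, cellar]
Visit attic → queue [workshop, patio, gallery, lobby, vault, parlor, nursery, cellar]
Visit workshop; enqueue studio → queue [patio, gallery, lobby, vault, parlor, nursery, cellar, studio]
Visit patio → queue [gallery, lobby, vault, parlor, nursery, cellar, studio]
Visit gallery → queue [lobby, vault, parlor, nursery, cellar, studio]
Visit lobby → queue [vault, parlor, nursery, cellar, studio]
Visit vault → queue [parlor, nursery, cellar, studio]
Visit parlor; enqueue library → queue [nursery, cellar, studio, library]
Visit nursery → queue [cellar, studio, library]
Visit cellar → queue [studio, library]
Visit studio → queue [library]
Visit library → queue []

terrace office loft lab gym attic workshop patio gallery lobby vault parlor nursery cellar studio library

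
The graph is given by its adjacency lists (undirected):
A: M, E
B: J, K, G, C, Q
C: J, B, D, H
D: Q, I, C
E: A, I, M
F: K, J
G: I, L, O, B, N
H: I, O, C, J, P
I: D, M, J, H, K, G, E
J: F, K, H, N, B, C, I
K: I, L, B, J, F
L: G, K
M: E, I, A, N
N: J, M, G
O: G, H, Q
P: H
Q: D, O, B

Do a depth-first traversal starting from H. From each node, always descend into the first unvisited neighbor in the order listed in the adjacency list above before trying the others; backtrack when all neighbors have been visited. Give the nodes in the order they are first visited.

H, I, D, Q, O, G, L, K, B, J, F, N, M, E, A, C, P

Visit H
H → I
I → D
D → Q
Q → O
O → G
G → L
L → K
K → B
B → J
J → F
J → N
N → M
M → E
E → A
J → C
H → P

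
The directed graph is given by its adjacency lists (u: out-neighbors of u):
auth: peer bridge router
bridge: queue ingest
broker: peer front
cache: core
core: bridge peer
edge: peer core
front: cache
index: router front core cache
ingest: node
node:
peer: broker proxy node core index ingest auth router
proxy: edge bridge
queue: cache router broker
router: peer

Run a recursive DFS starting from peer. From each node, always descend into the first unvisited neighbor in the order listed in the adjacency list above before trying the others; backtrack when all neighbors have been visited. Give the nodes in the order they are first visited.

Visit peer
peer → broker
broker → front
front → cache
cache → core
core → bridge
bridge → queue
queue → router
bridge → ingest
ingest → node
peer → proxy
proxy → edge
peer → index
peer → auth

peer → broker → front → cache → core → bridge → queue → router → ingest → node → proxy → edge → index → auth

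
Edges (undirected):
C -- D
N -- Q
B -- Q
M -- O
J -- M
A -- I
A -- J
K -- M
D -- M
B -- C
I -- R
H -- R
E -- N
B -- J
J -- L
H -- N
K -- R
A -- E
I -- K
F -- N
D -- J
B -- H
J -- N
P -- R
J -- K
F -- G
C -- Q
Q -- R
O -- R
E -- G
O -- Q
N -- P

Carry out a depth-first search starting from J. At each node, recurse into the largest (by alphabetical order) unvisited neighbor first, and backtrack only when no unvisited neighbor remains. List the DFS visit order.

Visit J
J → N
N → Q
Q → R
R → P
R → O
O → M
M → K
K → I
I → A
A → E
E → G
G → F
M → D
D → C
C → B
B → H
J → L

J -> N -> Q -> R -> P -> O -> M -> K -> I -> A -> E -> G -> F -> D -> C -> B -> H -> L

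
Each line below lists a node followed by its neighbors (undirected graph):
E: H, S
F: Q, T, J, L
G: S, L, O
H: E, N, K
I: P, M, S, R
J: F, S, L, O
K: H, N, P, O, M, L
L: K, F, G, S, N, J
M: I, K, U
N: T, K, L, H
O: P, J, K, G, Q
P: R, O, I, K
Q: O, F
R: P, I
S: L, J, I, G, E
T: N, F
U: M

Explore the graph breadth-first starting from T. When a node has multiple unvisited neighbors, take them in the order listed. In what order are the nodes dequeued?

Visit T; enqueue N, F → queue [N, F]
Visit N; enqueue K, L, H → queue [F, K, L, H]
Visit F; enqueue Q, J → queue [K, L, H, Q, J]
Visit K; enqueue P, O, M → queue [L, H, Q, J, P, O, M]
Visit L; enqueue G, S → queue [H, Q, J, P, O, M, G, S]
Visit H; enqueue E → queue [Q, J, P, O, M, G, S, E]
Visit Q → queue [J, P, O, M, G, S, E]
Visit J → queue [P, O, M, G, S, E]
Visit P; enqueue R, I → queue [O, M, G, S, E, R, I]
Visit O → queue [M, G, S, E, R, I]
Visit M; enqueue U → queue [G, S, E, R, I, U]
Visit G → queue [S, E, R, I, U]
Visit S → queue [E, R, I, U]
Visit E → queue [R, I, U]
Visit R → queue [I, U]
Visit I → queue [U]
Visit U → queue []

T, N, F, K, L, H, Q, J, P, O, M, G, S, E, R, I, U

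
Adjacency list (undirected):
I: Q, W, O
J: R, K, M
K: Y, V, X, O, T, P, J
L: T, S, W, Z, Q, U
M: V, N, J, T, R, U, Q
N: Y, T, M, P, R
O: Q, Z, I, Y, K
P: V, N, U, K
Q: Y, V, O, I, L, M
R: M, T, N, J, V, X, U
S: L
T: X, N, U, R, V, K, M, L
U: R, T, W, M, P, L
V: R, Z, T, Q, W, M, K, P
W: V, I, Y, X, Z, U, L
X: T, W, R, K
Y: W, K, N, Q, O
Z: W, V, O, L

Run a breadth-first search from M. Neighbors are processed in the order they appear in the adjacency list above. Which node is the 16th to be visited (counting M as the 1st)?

O

Visit M; enqueue V, N, J, T, R, U, Q → queue [V, N, J, T, R, U, Q]
Visit V; enqueue Z, W, K, P → queue [N, J, T, R, U, Q, Z, W, K, P]
Visit N; enqueue Y → queue [J, T, R, U, Q, Z, W, K, P, Y]
Visit J → queue [T, R, U, Q, Z, W, K, P, Y]
Visit T; enqueue X, L → queue [R, U, Q, Z, W, K, P, Y, X, L]
Visit R → queue [U, Q, Z, W, K, P, Y, X, L]
Visit U → queue [Q, Z, W, K, P, Y, X, L]
Visit Q; enqueue O, I → queue [Z, W, K, P, Y, X, L, O, I]
Visit Z → queue [W, K, P, Y, X, L, O, I]
Visit W → queue [K, P, Y, X, L, O, I]
Visit K → queue [P, Y, X, L, O, I]
Visit P → queue [Y, X, L, O, I]
Visit Y → queue [X, L, O, I]
Visit X → queue [L, O, I]
Visit L; enqueue S → queue [O, I, S]
Visit O → queue [I, S]
Visit I → queue [S]
Visit S → queue []

Visit order: M, V, N, J, T, R, U, Q, Z, W, K, P, Y, X, L, O, I, S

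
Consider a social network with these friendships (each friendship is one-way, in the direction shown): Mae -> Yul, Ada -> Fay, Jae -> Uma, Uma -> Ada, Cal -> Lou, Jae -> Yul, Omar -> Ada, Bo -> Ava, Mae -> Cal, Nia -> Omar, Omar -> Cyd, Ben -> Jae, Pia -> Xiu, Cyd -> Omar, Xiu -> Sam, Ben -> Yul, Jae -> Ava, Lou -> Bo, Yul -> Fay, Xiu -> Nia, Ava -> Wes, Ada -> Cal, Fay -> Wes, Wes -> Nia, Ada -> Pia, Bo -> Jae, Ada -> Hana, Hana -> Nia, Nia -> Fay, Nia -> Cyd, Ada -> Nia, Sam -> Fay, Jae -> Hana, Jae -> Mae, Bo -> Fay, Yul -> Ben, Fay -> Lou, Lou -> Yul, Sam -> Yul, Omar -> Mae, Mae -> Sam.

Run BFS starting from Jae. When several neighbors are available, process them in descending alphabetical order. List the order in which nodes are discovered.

Jae Yul Uma Mae Hana Ava Fay Ben Ada Sam Cal Nia Wes Lou Pia Omar Cyd Bo Xiu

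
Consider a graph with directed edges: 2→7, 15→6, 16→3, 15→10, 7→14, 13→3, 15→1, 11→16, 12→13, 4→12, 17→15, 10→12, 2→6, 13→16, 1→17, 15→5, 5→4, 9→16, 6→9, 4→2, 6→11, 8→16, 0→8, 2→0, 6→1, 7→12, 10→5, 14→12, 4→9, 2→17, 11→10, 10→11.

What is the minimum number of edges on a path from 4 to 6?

2

Level 0: 4
Level 1: 2, 9, 12
Level 2: 0, 6, 7, 13, 16, 17
Level 3: 1, 3, 8, 11, 14, 15
Level 4: 5, 10
6 first appears at level 2.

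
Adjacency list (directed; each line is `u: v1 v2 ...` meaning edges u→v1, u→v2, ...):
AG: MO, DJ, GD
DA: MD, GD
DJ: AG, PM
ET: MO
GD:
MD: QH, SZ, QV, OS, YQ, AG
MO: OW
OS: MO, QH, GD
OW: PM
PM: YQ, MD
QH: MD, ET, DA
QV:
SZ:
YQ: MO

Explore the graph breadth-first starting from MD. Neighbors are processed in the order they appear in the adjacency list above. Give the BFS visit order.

MD, QH, SZ, QV, OS, YQ, AG, ET, DA, MO, GD, DJ, OW, PM

Visit MD; enqueue QH, SZ, QV, OS, YQ, AG → queue [QH, SZ, QV, OS, YQ, AG]
Visit QH; enqueue ET, DA → queue [SZ, QV, OS, YQ, AG, ET, DA]
Visit SZ → queue [QV, OS, YQ, AG, ET, DA]
Visit QV → queue [OS, YQ, AG, ET, DA]
Visit OS; enqueue MO, GD → queue [YQ, AG, ET, DA, MO, GD]
Visit YQ → queue [AG, ET, DA, MO, GD]
Visit AG; enqueue DJ → queue [ET, DA, MO, GD, DJ]
Visit ET → queue [DA, MO, GD, DJ]
Visit DA → queue [MO, GD, DJ]
Visit MO; enqueue OW → queue [GD, DJ, OW]
Visit GD → queue [DJ, OW]
Visit DJ; enqueue PM → queue [OW, PM]
Visit OW → queue [PM]
Visit PM → queue []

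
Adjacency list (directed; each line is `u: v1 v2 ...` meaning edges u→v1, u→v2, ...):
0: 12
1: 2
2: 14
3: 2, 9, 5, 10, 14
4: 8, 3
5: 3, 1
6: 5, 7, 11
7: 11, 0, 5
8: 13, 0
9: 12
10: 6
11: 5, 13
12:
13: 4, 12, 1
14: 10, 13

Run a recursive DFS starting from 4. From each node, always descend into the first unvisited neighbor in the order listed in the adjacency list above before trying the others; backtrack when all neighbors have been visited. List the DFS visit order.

4, 8, 13, 12, 1, 2, 14, 10, 6, 5, 3, 9, 7, 11, 0

Visit 4
4 → 8
8 → 13
13 → 12
13 → 1
1 → 2
2 → 14
14 → 10
10 → 6
6 → 5
5 → 3
3 → 9
6 → 7
7 → 11
7 → 0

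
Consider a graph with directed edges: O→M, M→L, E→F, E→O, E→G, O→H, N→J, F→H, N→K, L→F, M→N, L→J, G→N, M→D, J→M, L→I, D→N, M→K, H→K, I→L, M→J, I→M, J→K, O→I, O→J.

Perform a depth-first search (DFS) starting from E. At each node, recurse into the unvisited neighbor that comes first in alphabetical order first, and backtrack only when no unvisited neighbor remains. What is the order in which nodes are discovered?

Visit E
E → F
F → H
H → K
E → G
G → N
N → J
J → M
M → D
M → L
L → I
E → O

E F H K G N J M D L I O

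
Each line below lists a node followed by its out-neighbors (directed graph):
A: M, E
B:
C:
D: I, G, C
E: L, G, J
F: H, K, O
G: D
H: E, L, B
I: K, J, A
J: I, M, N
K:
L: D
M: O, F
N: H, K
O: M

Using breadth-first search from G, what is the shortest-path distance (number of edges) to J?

Level 0: G
Level 1: D
Level 2: C, I
Level 3: A, J, K
Level 4: E, M, N
Level 5: F, H, L, O
Level 6: B
J first appears at level 3.

3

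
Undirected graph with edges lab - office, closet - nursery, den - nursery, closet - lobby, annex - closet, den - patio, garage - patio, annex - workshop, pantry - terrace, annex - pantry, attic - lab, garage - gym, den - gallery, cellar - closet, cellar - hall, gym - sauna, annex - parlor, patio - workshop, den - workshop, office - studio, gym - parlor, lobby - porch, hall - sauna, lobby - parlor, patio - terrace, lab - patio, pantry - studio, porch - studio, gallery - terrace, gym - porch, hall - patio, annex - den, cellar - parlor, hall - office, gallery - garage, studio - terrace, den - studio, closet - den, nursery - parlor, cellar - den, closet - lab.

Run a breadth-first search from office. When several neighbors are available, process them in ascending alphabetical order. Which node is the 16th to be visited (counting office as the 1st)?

Visit office; enqueue hall, lab, studio → queue [hall, lab, studio]
Visit hall; enqueue cellar, patio, sauna → queue [lab, studio, cellar, patio, sauna]
Visit lab; enqueue attic, closet → queue [studio, cellar, patio, sauna, attic, closet]
Visit studio; enqueue den, pantry, porch, terrace → queue [cellar, patio, sauna, attic, closet, den, pantry, porch, terrace]
Visit cellar; enqueue parlor → queue [patio, sauna, attic, closet, den, pantry, porch, terrace, parlor]
Visit patio; enqueue garage, workshop → queue [sauna, attic, closet, den, pantry, porch, terrace, parlor, garage, workshop]
Visit sauna; enqueue gym → queue [attic, closet, den, pantry, porch, terrace, parlor, garage, workshop, gym]
Visit attic → queue [closet, den, pantry, porch, terrace, parlor, garage, workshop, gym]
Visit closet; enqueue annex, lobby, nursery → queue [den, pantry, porch, terrace, parlor, garage, workshop, gym, annex, lobby, nursery]
Visit den; enqueue gallery → queue [pantry, porch, terrace, parlor, garage, workshop, gym, annex, lobby, nursery, gallery]
Visit pantry → queue [porch, terrace, parlor, garage, workshop, gym, annex, lobby, nursery, gallery]
Visit porch → queue [terrace, parlor, garage, workshop, gym, annex, lobby, nursery, gallery]
Visit terrace → queue [parlor, garage, workshop, gym, annex, lobby, nursery, gallery]
Visit parlor → queue [garage, workshop, gym, annex, lobby, nursery, gallery]
Visit garage → queue [workshop, gym, annex, lobby, nursery, gallery]
Visit workshop → queue [gym, annex, lobby, nursery, gallery]
Visit gym → queue [annex, lobby, nursery, gallery]
Visit annex → queue [lobby, nursery, gallery]
Visit lobby → queue [nursery, gallery]
Visit nursery → queue [gallery]
Visit gallery → queue []

Visit order: office, hall, lab, studio, cellar, patio, sauna, attic, closet, den, pantry, porch, terrace, parlor, garage, workshop, gym, annex, lobby, nursery, gallery

workshop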